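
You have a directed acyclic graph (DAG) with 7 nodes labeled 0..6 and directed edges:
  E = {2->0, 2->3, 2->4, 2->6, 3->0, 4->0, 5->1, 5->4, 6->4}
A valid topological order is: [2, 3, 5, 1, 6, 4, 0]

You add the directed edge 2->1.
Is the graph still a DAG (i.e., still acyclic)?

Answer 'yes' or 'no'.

Given toposort: [2, 3, 5, 1, 6, 4, 0]
Position of 2: index 0; position of 1: index 3
New edge 2->1: forward
Forward edge: respects the existing order. Still a DAG, same toposort still valid.
Still a DAG? yes

Answer: yes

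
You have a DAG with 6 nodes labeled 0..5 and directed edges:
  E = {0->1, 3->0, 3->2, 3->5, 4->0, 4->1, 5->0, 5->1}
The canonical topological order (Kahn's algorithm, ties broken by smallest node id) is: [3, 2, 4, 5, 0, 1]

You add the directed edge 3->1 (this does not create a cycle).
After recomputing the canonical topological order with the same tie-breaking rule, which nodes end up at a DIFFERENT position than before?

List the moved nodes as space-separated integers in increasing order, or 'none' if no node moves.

Old toposort: [3, 2, 4, 5, 0, 1]
Added edge 3->1
Recompute Kahn (smallest-id tiebreak):
  initial in-degrees: [3, 4, 1, 0, 0, 1]
  ready (indeg=0): [3, 4]
  pop 3: indeg[0]->2; indeg[1]->3; indeg[2]->0; indeg[5]->0 | ready=[2, 4, 5] | order so far=[3]
  pop 2: no out-edges | ready=[4, 5] | order so far=[3, 2]
  pop 4: indeg[0]->1; indeg[1]->2 | ready=[5] | order so far=[3, 2, 4]
  pop 5: indeg[0]->0; indeg[1]->1 | ready=[0] | order so far=[3, 2, 4, 5]
  pop 0: indeg[1]->0 | ready=[1] | order so far=[3, 2, 4, 5, 0]
  pop 1: no out-edges | ready=[] | order so far=[3, 2, 4, 5, 0, 1]
New canonical toposort: [3, 2, 4, 5, 0, 1]
Compare positions:
  Node 0: index 4 -> 4 (same)
  Node 1: index 5 -> 5 (same)
  Node 2: index 1 -> 1 (same)
  Node 3: index 0 -> 0 (same)
  Node 4: index 2 -> 2 (same)
  Node 5: index 3 -> 3 (same)
Nodes that changed position: none

Answer: none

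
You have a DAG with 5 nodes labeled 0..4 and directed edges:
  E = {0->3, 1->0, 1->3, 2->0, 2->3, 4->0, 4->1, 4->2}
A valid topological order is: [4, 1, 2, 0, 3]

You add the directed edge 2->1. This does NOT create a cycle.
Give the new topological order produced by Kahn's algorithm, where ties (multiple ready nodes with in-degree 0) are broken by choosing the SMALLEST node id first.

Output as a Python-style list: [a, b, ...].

Old toposort: [4, 1, 2, 0, 3]
Added edge: 2->1
Position of 2 (2) > position of 1 (1). Must reorder: 2 must now come before 1.
Run Kahn's algorithm (break ties by smallest node id):
  initial in-degrees: [3, 2, 1, 3, 0]
  ready (indeg=0): [4]
  pop 4: indeg[0]->2; indeg[1]->1; indeg[2]->0 | ready=[2] | order so far=[4]
  pop 2: indeg[0]->1; indeg[1]->0; indeg[3]->2 | ready=[1] | order so far=[4, 2]
  pop 1: indeg[0]->0; indeg[3]->1 | ready=[0] | order so far=[4, 2, 1]
  pop 0: indeg[3]->0 | ready=[3] | order so far=[4, 2, 1, 0]
  pop 3: no out-edges | ready=[] | order so far=[4, 2, 1, 0, 3]
  Result: [4, 2, 1, 0, 3]

Answer: [4, 2, 1, 0, 3]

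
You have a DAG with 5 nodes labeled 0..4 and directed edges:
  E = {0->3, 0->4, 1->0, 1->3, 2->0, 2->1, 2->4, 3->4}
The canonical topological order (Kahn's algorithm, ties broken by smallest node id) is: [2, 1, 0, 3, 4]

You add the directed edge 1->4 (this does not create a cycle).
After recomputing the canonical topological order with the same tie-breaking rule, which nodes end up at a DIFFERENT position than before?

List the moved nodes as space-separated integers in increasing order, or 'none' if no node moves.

Old toposort: [2, 1, 0, 3, 4]
Added edge 1->4
Recompute Kahn (smallest-id tiebreak):
  initial in-degrees: [2, 1, 0, 2, 4]
  ready (indeg=0): [2]
  pop 2: indeg[0]->1; indeg[1]->0; indeg[4]->3 | ready=[1] | order so far=[2]
  pop 1: indeg[0]->0; indeg[3]->1; indeg[4]->2 | ready=[0] | order so far=[2, 1]
  pop 0: indeg[3]->0; indeg[4]->1 | ready=[3] | order so far=[2, 1, 0]
  pop 3: indeg[4]->0 | ready=[4] | order so far=[2, 1, 0, 3]
  pop 4: no out-edges | ready=[] | order so far=[2, 1, 0, 3, 4]
New canonical toposort: [2, 1, 0, 3, 4]
Compare positions:
  Node 0: index 2 -> 2 (same)
  Node 1: index 1 -> 1 (same)
  Node 2: index 0 -> 0 (same)
  Node 3: index 3 -> 3 (same)
  Node 4: index 4 -> 4 (same)
Nodes that changed position: none

Answer: none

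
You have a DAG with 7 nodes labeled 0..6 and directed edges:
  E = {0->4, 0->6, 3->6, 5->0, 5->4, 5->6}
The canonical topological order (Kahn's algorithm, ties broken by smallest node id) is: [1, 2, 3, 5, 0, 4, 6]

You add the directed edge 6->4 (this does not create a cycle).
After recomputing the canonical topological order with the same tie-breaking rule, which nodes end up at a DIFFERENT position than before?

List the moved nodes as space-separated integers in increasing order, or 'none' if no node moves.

Old toposort: [1, 2, 3, 5, 0, 4, 6]
Added edge 6->4
Recompute Kahn (smallest-id tiebreak):
  initial in-degrees: [1, 0, 0, 0, 3, 0, 3]
  ready (indeg=0): [1, 2, 3, 5]
  pop 1: no out-edges | ready=[2, 3, 5] | order so far=[1]
  pop 2: no out-edges | ready=[3, 5] | order so far=[1, 2]
  pop 3: indeg[6]->2 | ready=[5] | order so far=[1, 2, 3]
  pop 5: indeg[0]->0; indeg[4]->2; indeg[6]->1 | ready=[0] | order so far=[1, 2, 3, 5]
  pop 0: indeg[4]->1; indeg[6]->0 | ready=[6] | order so far=[1, 2, 3, 5, 0]
  pop 6: indeg[4]->0 | ready=[4] | order so far=[1, 2, 3, 5, 0, 6]
  pop 4: no out-edges | ready=[] | order so far=[1, 2, 3, 5, 0, 6, 4]
New canonical toposort: [1, 2, 3, 5, 0, 6, 4]
Compare positions:
  Node 0: index 4 -> 4 (same)
  Node 1: index 0 -> 0 (same)
  Node 2: index 1 -> 1 (same)
  Node 3: index 2 -> 2 (same)
  Node 4: index 5 -> 6 (moved)
  Node 5: index 3 -> 3 (same)
  Node 6: index 6 -> 5 (moved)
Nodes that changed position: 4 6

Answer: 4 6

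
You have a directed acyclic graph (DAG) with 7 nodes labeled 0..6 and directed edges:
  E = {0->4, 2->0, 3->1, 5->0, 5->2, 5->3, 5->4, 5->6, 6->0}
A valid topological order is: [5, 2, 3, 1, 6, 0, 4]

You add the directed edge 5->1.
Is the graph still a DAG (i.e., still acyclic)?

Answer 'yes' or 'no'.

Answer: yes

Derivation:
Given toposort: [5, 2, 3, 1, 6, 0, 4]
Position of 5: index 0; position of 1: index 3
New edge 5->1: forward
Forward edge: respects the existing order. Still a DAG, same toposort still valid.
Still a DAG? yes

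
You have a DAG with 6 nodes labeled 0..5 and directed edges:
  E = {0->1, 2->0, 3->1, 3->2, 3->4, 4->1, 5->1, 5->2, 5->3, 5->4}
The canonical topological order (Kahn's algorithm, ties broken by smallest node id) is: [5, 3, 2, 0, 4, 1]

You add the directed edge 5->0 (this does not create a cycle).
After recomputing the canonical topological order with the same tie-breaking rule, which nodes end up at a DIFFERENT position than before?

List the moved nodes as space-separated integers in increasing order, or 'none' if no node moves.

Answer: none

Derivation:
Old toposort: [5, 3, 2, 0, 4, 1]
Added edge 5->0
Recompute Kahn (smallest-id tiebreak):
  initial in-degrees: [2, 4, 2, 1, 2, 0]
  ready (indeg=0): [5]
  pop 5: indeg[0]->1; indeg[1]->3; indeg[2]->1; indeg[3]->0; indeg[4]->1 | ready=[3] | order so far=[5]
  pop 3: indeg[1]->2; indeg[2]->0; indeg[4]->0 | ready=[2, 4] | order so far=[5, 3]
  pop 2: indeg[0]->0 | ready=[0, 4] | order so far=[5, 3, 2]
  pop 0: indeg[1]->1 | ready=[4] | order so far=[5, 3, 2, 0]
  pop 4: indeg[1]->0 | ready=[1] | order so far=[5, 3, 2, 0, 4]
  pop 1: no out-edges | ready=[] | order so far=[5, 3, 2, 0, 4, 1]
New canonical toposort: [5, 3, 2, 0, 4, 1]
Compare positions:
  Node 0: index 3 -> 3 (same)
  Node 1: index 5 -> 5 (same)
  Node 2: index 2 -> 2 (same)
  Node 3: index 1 -> 1 (same)
  Node 4: index 4 -> 4 (same)
  Node 5: index 0 -> 0 (same)
Nodes that changed position: none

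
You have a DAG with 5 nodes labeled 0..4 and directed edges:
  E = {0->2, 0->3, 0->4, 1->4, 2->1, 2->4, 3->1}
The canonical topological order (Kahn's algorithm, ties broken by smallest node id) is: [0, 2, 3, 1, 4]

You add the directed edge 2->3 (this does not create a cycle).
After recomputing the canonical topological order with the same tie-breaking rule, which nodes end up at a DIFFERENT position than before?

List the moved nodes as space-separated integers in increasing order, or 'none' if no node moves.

Answer: none

Derivation:
Old toposort: [0, 2, 3, 1, 4]
Added edge 2->3
Recompute Kahn (smallest-id tiebreak):
  initial in-degrees: [0, 2, 1, 2, 3]
  ready (indeg=0): [0]
  pop 0: indeg[2]->0; indeg[3]->1; indeg[4]->2 | ready=[2] | order so far=[0]
  pop 2: indeg[1]->1; indeg[3]->0; indeg[4]->1 | ready=[3] | order so far=[0, 2]
  pop 3: indeg[1]->0 | ready=[1] | order so far=[0, 2, 3]
  pop 1: indeg[4]->0 | ready=[4] | order so far=[0, 2, 3, 1]
  pop 4: no out-edges | ready=[] | order so far=[0, 2, 3, 1, 4]
New canonical toposort: [0, 2, 3, 1, 4]
Compare positions:
  Node 0: index 0 -> 0 (same)
  Node 1: index 3 -> 3 (same)
  Node 2: index 1 -> 1 (same)
  Node 3: index 2 -> 2 (same)
  Node 4: index 4 -> 4 (same)
Nodes that changed position: none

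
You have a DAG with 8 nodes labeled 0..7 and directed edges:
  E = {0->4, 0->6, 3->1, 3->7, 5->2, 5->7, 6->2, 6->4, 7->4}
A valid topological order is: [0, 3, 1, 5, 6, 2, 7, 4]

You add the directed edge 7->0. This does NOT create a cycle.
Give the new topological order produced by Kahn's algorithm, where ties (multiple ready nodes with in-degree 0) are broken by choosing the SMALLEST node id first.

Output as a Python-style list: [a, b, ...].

Old toposort: [0, 3, 1, 5, 6, 2, 7, 4]
Added edge: 7->0
Position of 7 (6) > position of 0 (0). Must reorder: 7 must now come before 0.
Run Kahn's algorithm (break ties by smallest node id):
  initial in-degrees: [1, 1, 2, 0, 3, 0, 1, 2]
  ready (indeg=0): [3, 5]
  pop 3: indeg[1]->0; indeg[7]->1 | ready=[1, 5] | order so far=[3]
  pop 1: no out-edges | ready=[5] | order so far=[3, 1]
  pop 5: indeg[2]->1; indeg[7]->0 | ready=[7] | order so far=[3, 1, 5]
  pop 7: indeg[0]->0; indeg[4]->2 | ready=[0] | order so far=[3, 1, 5, 7]
  pop 0: indeg[4]->1; indeg[6]->0 | ready=[6] | order so far=[3, 1, 5, 7, 0]
  pop 6: indeg[2]->0; indeg[4]->0 | ready=[2, 4] | order so far=[3, 1, 5, 7, 0, 6]
  pop 2: no out-edges | ready=[4] | order so far=[3, 1, 5, 7, 0, 6, 2]
  pop 4: no out-edges | ready=[] | order so far=[3, 1, 5, 7, 0, 6, 2, 4]
  Result: [3, 1, 5, 7, 0, 6, 2, 4]

Answer: [3, 1, 5, 7, 0, 6, 2, 4]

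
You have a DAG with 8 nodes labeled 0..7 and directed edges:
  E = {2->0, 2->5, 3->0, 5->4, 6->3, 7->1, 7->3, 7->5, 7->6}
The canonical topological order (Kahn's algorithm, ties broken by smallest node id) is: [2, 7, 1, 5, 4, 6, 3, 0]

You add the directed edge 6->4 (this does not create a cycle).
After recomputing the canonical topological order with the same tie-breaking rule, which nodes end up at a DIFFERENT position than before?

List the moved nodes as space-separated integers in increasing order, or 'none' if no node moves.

Answer: 0 3 4 6

Derivation:
Old toposort: [2, 7, 1, 5, 4, 6, 3, 0]
Added edge 6->4
Recompute Kahn (smallest-id tiebreak):
  initial in-degrees: [2, 1, 0, 2, 2, 2, 1, 0]
  ready (indeg=0): [2, 7]
  pop 2: indeg[0]->1; indeg[5]->1 | ready=[7] | order so far=[2]
  pop 7: indeg[1]->0; indeg[3]->1; indeg[5]->0; indeg[6]->0 | ready=[1, 5, 6] | order so far=[2, 7]
  pop 1: no out-edges | ready=[5, 6] | order so far=[2, 7, 1]
  pop 5: indeg[4]->1 | ready=[6] | order so far=[2, 7, 1, 5]
  pop 6: indeg[3]->0; indeg[4]->0 | ready=[3, 4] | order so far=[2, 7, 1, 5, 6]
  pop 3: indeg[0]->0 | ready=[0, 4] | order so far=[2, 7, 1, 5, 6, 3]
  pop 0: no out-edges | ready=[4] | order so far=[2, 7, 1, 5, 6, 3, 0]
  pop 4: no out-edges | ready=[] | order so far=[2, 7, 1, 5, 6, 3, 0, 4]
New canonical toposort: [2, 7, 1, 5, 6, 3, 0, 4]
Compare positions:
  Node 0: index 7 -> 6 (moved)
  Node 1: index 2 -> 2 (same)
  Node 2: index 0 -> 0 (same)
  Node 3: index 6 -> 5 (moved)
  Node 4: index 4 -> 7 (moved)
  Node 5: index 3 -> 3 (same)
  Node 6: index 5 -> 4 (moved)
  Node 7: index 1 -> 1 (same)
Nodes that changed position: 0 3 4 6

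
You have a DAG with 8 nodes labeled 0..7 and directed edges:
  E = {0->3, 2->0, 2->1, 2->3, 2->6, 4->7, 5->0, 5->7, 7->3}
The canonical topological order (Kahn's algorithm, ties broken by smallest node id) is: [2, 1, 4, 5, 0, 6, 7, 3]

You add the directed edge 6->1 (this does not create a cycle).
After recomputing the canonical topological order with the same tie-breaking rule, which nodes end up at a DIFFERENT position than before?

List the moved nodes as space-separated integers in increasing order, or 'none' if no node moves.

Answer: 0 1 4 5 6

Derivation:
Old toposort: [2, 1, 4, 5, 0, 6, 7, 3]
Added edge 6->1
Recompute Kahn (smallest-id tiebreak):
  initial in-degrees: [2, 2, 0, 3, 0, 0, 1, 2]
  ready (indeg=0): [2, 4, 5]
  pop 2: indeg[0]->1; indeg[1]->1; indeg[3]->2; indeg[6]->0 | ready=[4, 5, 6] | order so far=[2]
  pop 4: indeg[7]->1 | ready=[5, 6] | order so far=[2, 4]
  pop 5: indeg[0]->0; indeg[7]->0 | ready=[0, 6, 7] | order so far=[2, 4, 5]
  pop 0: indeg[3]->1 | ready=[6, 7] | order so far=[2, 4, 5, 0]
  pop 6: indeg[1]->0 | ready=[1, 7] | order so far=[2, 4, 5, 0, 6]
  pop 1: no out-edges | ready=[7] | order so far=[2, 4, 5, 0, 6, 1]
  pop 7: indeg[3]->0 | ready=[3] | order so far=[2, 4, 5, 0, 6, 1, 7]
  pop 3: no out-edges | ready=[] | order so far=[2, 4, 5, 0, 6, 1, 7, 3]
New canonical toposort: [2, 4, 5, 0, 6, 1, 7, 3]
Compare positions:
  Node 0: index 4 -> 3 (moved)
  Node 1: index 1 -> 5 (moved)
  Node 2: index 0 -> 0 (same)
  Node 3: index 7 -> 7 (same)
  Node 4: index 2 -> 1 (moved)
  Node 5: index 3 -> 2 (moved)
  Node 6: index 5 -> 4 (moved)
  Node 7: index 6 -> 6 (same)
Nodes that changed position: 0 1 4 5 6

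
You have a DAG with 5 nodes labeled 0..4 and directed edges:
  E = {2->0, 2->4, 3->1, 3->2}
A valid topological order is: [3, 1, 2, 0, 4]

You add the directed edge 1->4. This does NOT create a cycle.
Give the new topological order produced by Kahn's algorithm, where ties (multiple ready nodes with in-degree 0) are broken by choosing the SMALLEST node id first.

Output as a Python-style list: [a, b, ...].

Answer: [3, 1, 2, 0, 4]

Derivation:
Old toposort: [3, 1, 2, 0, 4]
Added edge: 1->4
Position of 1 (1) < position of 4 (4). Old order still valid.
Run Kahn's algorithm (break ties by smallest node id):
  initial in-degrees: [1, 1, 1, 0, 2]
  ready (indeg=0): [3]
  pop 3: indeg[1]->0; indeg[2]->0 | ready=[1, 2] | order so far=[3]
  pop 1: indeg[4]->1 | ready=[2] | order so far=[3, 1]
  pop 2: indeg[0]->0; indeg[4]->0 | ready=[0, 4] | order so far=[3, 1, 2]
  pop 0: no out-edges | ready=[4] | order so far=[3, 1, 2, 0]
  pop 4: no out-edges | ready=[] | order so far=[3, 1, 2, 0, 4]
  Result: [3, 1, 2, 0, 4]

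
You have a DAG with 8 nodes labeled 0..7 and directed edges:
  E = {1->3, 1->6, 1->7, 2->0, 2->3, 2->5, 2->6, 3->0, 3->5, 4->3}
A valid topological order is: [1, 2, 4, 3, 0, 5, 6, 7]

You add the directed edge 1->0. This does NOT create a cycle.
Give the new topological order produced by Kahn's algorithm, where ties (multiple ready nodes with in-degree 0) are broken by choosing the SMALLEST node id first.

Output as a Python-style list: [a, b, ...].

Old toposort: [1, 2, 4, 3, 0, 5, 6, 7]
Added edge: 1->0
Position of 1 (0) < position of 0 (4). Old order still valid.
Run Kahn's algorithm (break ties by smallest node id):
  initial in-degrees: [3, 0, 0, 3, 0, 2, 2, 1]
  ready (indeg=0): [1, 2, 4]
  pop 1: indeg[0]->2; indeg[3]->2; indeg[6]->1; indeg[7]->0 | ready=[2, 4, 7] | order so far=[1]
  pop 2: indeg[0]->1; indeg[3]->1; indeg[5]->1; indeg[6]->0 | ready=[4, 6, 7] | order so far=[1, 2]
  pop 4: indeg[3]->0 | ready=[3, 6, 7] | order so far=[1, 2, 4]
  pop 3: indeg[0]->0; indeg[5]->0 | ready=[0, 5, 6, 7] | order so far=[1, 2, 4, 3]
  pop 0: no out-edges | ready=[5, 6, 7] | order so far=[1, 2, 4, 3, 0]
  pop 5: no out-edges | ready=[6, 7] | order so far=[1, 2, 4, 3, 0, 5]
  pop 6: no out-edges | ready=[7] | order so far=[1, 2, 4, 3, 0, 5, 6]
  pop 7: no out-edges | ready=[] | order so far=[1, 2, 4, 3, 0, 5, 6, 7]
  Result: [1, 2, 4, 3, 0, 5, 6, 7]

Answer: [1, 2, 4, 3, 0, 5, 6, 7]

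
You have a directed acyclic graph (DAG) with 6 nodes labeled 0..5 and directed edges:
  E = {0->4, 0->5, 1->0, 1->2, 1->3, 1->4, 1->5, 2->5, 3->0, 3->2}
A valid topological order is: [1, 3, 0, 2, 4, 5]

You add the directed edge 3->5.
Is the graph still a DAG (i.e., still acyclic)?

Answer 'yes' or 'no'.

Given toposort: [1, 3, 0, 2, 4, 5]
Position of 3: index 1; position of 5: index 5
New edge 3->5: forward
Forward edge: respects the existing order. Still a DAG, same toposort still valid.
Still a DAG? yes

Answer: yes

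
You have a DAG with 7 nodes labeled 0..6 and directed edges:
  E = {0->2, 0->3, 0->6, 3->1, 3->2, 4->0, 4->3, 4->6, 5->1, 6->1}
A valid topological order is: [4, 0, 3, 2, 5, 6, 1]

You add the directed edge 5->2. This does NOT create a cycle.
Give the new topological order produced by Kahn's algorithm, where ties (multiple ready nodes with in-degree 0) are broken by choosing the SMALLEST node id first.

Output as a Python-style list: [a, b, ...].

Answer: [4, 0, 3, 5, 2, 6, 1]

Derivation:
Old toposort: [4, 0, 3, 2, 5, 6, 1]
Added edge: 5->2
Position of 5 (4) > position of 2 (3). Must reorder: 5 must now come before 2.
Run Kahn's algorithm (break ties by smallest node id):
  initial in-degrees: [1, 3, 3, 2, 0, 0, 2]
  ready (indeg=0): [4, 5]
  pop 4: indeg[0]->0; indeg[3]->1; indeg[6]->1 | ready=[0, 5] | order so far=[4]
  pop 0: indeg[2]->2; indeg[3]->0; indeg[6]->0 | ready=[3, 5, 6] | order so far=[4, 0]
  pop 3: indeg[1]->2; indeg[2]->1 | ready=[5, 6] | order so far=[4, 0, 3]
  pop 5: indeg[1]->1; indeg[2]->0 | ready=[2, 6] | order so far=[4, 0, 3, 5]
  pop 2: no out-edges | ready=[6] | order so far=[4, 0, 3, 5, 2]
  pop 6: indeg[1]->0 | ready=[1] | order so far=[4, 0, 3, 5, 2, 6]
  pop 1: no out-edges | ready=[] | order so far=[4, 0, 3, 5, 2, 6, 1]
  Result: [4, 0, 3, 5, 2, 6, 1]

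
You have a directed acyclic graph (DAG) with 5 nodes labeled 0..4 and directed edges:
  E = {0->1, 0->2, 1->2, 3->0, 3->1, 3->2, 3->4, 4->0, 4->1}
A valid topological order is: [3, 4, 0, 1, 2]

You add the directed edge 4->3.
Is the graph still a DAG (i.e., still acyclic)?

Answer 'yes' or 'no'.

Given toposort: [3, 4, 0, 1, 2]
Position of 4: index 1; position of 3: index 0
New edge 4->3: backward (u after v in old order)
Backward edge: old toposort is now invalid. Check if this creates a cycle.
Does 3 already reach 4? Reachable from 3: [0, 1, 2, 3, 4]. YES -> cycle!
Still a DAG? no

Answer: no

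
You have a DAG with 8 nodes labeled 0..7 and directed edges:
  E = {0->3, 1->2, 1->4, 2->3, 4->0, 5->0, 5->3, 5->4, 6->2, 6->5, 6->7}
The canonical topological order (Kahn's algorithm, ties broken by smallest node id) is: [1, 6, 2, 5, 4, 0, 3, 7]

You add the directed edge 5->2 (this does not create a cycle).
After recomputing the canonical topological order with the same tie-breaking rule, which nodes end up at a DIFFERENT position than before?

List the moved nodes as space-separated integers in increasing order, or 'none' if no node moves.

Answer: 2 5

Derivation:
Old toposort: [1, 6, 2, 5, 4, 0, 3, 7]
Added edge 5->2
Recompute Kahn (smallest-id tiebreak):
  initial in-degrees: [2, 0, 3, 3, 2, 1, 0, 1]
  ready (indeg=0): [1, 6]
  pop 1: indeg[2]->2; indeg[4]->1 | ready=[6] | order so far=[1]
  pop 6: indeg[2]->1; indeg[5]->0; indeg[7]->0 | ready=[5, 7] | order so far=[1, 6]
  pop 5: indeg[0]->1; indeg[2]->0; indeg[3]->2; indeg[4]->0 | ready=[2, 4, 7] | order so far=[1, 6, 5]
  pop 2: indeg[3]->1 | ready=[4, 7] | order so far=[1, 6, 5, 2]
  pop 4: indeg[0]->0 | ready=[0, 7] | order so far=[1, 6, 5, 2, 4]
  pop 0: indeg[3]->0 | ready=[3, 7] | order so far=[1, 6, 5, 2, 4, 0]
  pop 3: no out-edges | ready=[7] | order so far=[1, 6, 5, 2, 4, 0, 3]
  pop 7: no out-edges | ready=[] | order so far=[1, 6, 5, 2, 4, 0, 3, 7]
New canonical toposort: [1, 6, 5, 2, 4, 0, 3, 7]
Compare positions:
  Node 0: index 5 -> 5 (same)
  Node 1: index 0 -> 0 (same)
  Node 2: index 2 -> 3 (moved)
  Node 3: index 6 -> 6 (same)
  Node 4: index 4 -> 4 (same)
  Node 5: index 3 -> 2 (moved)
  Node 6: index 1 -> 1 (same)
  Node 7: index 7 -> 7 (same)
Nodes that changed position: 2 5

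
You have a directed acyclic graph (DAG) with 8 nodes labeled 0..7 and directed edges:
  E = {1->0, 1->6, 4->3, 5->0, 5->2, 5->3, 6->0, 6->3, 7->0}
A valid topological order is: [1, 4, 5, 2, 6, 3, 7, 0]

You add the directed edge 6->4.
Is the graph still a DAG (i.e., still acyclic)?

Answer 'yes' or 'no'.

Given toposort: [1, 4, 5, 2, 6, 3, 7, 0]
Position of 6: index 4; position of 4: index 1
New edge 6->4: backward (u after v in old order)
Backward edge: old toposort is now invalid. Check if this creates a cycle.
Does 4 already reach 6? Reachable from 4: [3, 4]. NO -> still a DAG (reorder needed).
Still a DAG? yes

Answer: yes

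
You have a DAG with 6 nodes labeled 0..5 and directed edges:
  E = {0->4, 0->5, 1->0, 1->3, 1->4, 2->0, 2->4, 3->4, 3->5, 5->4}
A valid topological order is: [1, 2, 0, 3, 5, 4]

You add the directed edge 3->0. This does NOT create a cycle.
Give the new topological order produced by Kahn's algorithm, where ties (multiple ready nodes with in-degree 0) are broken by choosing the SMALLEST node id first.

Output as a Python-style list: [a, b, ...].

Answer: [1, 2, 3, 0, 5, 4]

Derivation:
Old toposort: [1, 2, 0, 3, 5, 4]
Added edge: 3->0
Position of 3 (3) > position of 0 (2). Must reorder: 3 must now come before 0.
Run Kahn's algorithm (break ties by smallest node id):
  initial in-degrees: [3, 0, 0, 1, 5, 2]
  ready (indeg=0): [1, 2]
  pop 1: indeg[0]->2; indeg[3]->0; indeg[4]->4 | ready=[2, 3] | order so far=[1]
  pop 2: indeg[0]->1; indeg[4]->3 | ready=[3] | order so far=[1, 2]
  pop 3: indeg[0]->0; indeg[4]->2; indeg[5]->1 | ready=[0] | order so far=[1, 2, 3]
  pop 0: indeg[4]->1; indeg[5]->0 | ready=[5] | order so far=[1, 2, 3, 0]
  pop 5: indeg[4]->0 | ready=[4] | order so far=[1, 2, 3, 0, 5]
  pop 4: no out-edges | ready=[] | order so far=[1, 2, 3, 0, 5, 4]
  Result: [1, 2, 3, 0, 5, 4]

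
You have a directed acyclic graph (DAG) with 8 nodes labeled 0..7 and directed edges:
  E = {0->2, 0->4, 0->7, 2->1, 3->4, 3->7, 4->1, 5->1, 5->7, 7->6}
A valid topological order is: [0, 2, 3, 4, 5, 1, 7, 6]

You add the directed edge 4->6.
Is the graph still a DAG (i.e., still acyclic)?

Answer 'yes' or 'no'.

Given toposort: [0, 2, 3, 4, 5, 1, 7, 6]
Position of 4: index 3; position of 6: index 7
New edge 4->6: forward
Forward edge: respects the existing order. Still a DAG, same toposort still valid.
Still a DAG? yes

Answer: yes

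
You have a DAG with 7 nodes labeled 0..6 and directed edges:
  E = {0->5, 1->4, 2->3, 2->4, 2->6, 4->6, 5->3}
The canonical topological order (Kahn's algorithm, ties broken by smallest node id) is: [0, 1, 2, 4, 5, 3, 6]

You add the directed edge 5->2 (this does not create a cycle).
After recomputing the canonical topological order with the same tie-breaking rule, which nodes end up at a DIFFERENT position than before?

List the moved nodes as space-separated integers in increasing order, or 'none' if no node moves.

Old toposort: [0, 1, 2, 4, 5, 3, 6]
Added edge 5->2
Recompute Kahn (smallest-id tiebreak):
  initial in-degrees: [0, 0, 1, 2, 2, 1, 2]
  ready (indeg=0): [0, 1]
  pop 0: indeg[5]->0 | ready=[1, 5] | order so far=[0]
  pop 1: indeg[4]->1 | ready=[5] | order so far=[0, 1]
  pop 5: indeg[2]->0; indeg[3]->1 | ready=[2] | order so far=[0, 1, 5]
  pop 2: indeg[3]->0; indeg[4]->0; indeg[6]->1 | ready=[3, 4] | order so far=[0, 1, 5, 2]
  pop 3: no out-edges | ready=[4] | order so far=[0, 1, 5, 2, 3]
  pop 4: indeg[6]->0 | ready=[6] | order so far=[0, 1, 5, 2, 3, 4]
  pop 6: no out-edges | ready=[] | order so far=[0, 1, 5, 2, 3, 4, 6]
New canonical toposort: [0, 1, 5, 2, 3, 4, 6]
Compare positions:
  Node 0: index 0 -> 0 (same)
  Node 1: index 1 -> 1 (same)
  Node 2: index 2 -> 3 (moved)
  Node 3: index 5 -> 4 (moved)
  Node 4: index 3 -> 5 (moved)
  Node 5: index 4 -> 2 (moved)
  Node 6: index 6 -> 6 (same)
Nodes that changed position: 2 3 4 5

Answer: 2 3 4 5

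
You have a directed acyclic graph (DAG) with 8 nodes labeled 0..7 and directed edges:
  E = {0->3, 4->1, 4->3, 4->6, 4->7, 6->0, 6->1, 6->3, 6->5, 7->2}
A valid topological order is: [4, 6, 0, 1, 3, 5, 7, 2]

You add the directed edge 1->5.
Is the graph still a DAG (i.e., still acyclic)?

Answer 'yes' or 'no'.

Given toposort: [4, 6, 0, 1, 3, 5, 7, 2]
Position of 1: index 3; position of 5: index 5
New edge 1->5: forward
Forward edge: respects the existing order. Still a DAG, same toposort still valid.
Still a DAG? yes

Answer: yes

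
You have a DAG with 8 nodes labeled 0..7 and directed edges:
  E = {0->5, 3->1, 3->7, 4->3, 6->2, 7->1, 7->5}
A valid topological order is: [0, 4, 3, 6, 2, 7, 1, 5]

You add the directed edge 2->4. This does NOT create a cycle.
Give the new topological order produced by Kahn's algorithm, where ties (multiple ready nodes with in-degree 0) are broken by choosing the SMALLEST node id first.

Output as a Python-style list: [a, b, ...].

Answer: [0, 6, 2, 4, 3, 7, 1, 5]

Derivation:
Old toposort: [0, 4, 3, 6, 2, 7, 1, 5]
Added edge: 2->4
Position of 2 (4) > position of 4 (1). Must reorder: 2 must now come before 4.
Run Kahn's algorithm (break ties by smallest node id):
  initial in-degrees: [0, 2, 1, 1, 1, 2, 0, 1]
  ready (indeg=0): [0, 6]
  pop 0: indeg[5]->1 | ready=[6] | order so far=[0]
  pop 6: indeg[2]->0 | ready=[2] | order so far=[0, 6]
  pop 2: indeg[4]->0 | ready=[4] | order so far=[0, 6, 2]
  pop 4: indeg[3]->0 | ready=[3] | order so far=[0, 6, 2, 4]
  pop 3: indeg[1]->1; indeg[7]->0 | ready=[7] | order so far=[0, 6, 2, 4, 3]
  pop 7: indeg[1]->0; indeg[5]->0 | ready=[1, 5] | order so far=[0, 6, 2, 4, 3, 7]
  pop 1: no out-edges | ready=[5] | order so far=[0, 6, 2, 4, 3, 7, 1]
  pop 5: no out-edges | ready=[] | order so far=[0, 6, 2, 4, 3, 7, 1, 5]
  Result: [0, 6, 2, 4, 3, 7, 1, 5]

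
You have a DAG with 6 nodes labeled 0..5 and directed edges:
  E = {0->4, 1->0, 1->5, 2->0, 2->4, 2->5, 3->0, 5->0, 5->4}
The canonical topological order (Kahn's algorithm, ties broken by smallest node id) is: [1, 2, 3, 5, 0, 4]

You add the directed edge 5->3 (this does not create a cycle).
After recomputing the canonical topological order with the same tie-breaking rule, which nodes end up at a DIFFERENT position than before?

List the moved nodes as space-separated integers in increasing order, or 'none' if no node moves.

Old toposort: [1, 2, 3, 5, 0, 4]
Added edge 5->3
Recompute Kahn (smallest-id tiebreak):
  initial in-degrees: [4, 0, 0, 1, 3, 2]
  ready (indeg=0): [1, 2]
  pop 1: indeg[0]->3; indeg[5]->1 | ready=[2] | order so far=[1]
  pop 2: indeg[0]->2; indeg[4]->2; indeg[5]->0 | ready=[5] | order so far=[1, 2]
  pop 5: indeg[0]->1; indeg[3]->0; indeg[4]->1 | ready=[3] | order so far=[1, 2, 5]
  pop 3: indeg[0]->0 | ready=[0] | order so far=[1, 2, 5, 3]
  pop 0: indeg[4]->0 | ready=[4] | order so far=[1, 2, 5, 3, 0]
  pop 4: no out-edges | ready=[] | order so far=[1, 2, 5, 3, 0, 4]
New canonical toposort: [1, 2, 5, 3, 0, 4]
Compare positions:
  Node 0: index 4 -> 4 (same)
  Node 1: index 0 -> 0 (same)
  Node 2: index 1 -> 1 (same)
  Node 3: index 2 -> 3 (moved)
  Node 4: index 5 -> 5 (same)
  Node 5: index 3 -> 2 (moved)
Nodes that changed position: 3 5

Answer: 3 5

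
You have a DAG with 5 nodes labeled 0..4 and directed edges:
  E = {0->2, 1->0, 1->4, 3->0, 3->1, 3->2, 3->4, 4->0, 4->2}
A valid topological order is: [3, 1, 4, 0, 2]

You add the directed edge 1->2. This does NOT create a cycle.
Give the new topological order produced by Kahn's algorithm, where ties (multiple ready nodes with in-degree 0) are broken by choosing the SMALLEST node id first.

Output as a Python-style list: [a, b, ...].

Old toposort: [3, 1, 4, 0, 2]
Added edge: 1->2
Position of 1 (1) < position of 2 (4). Old order still valid.
Run Kahn's algorithm (break ties by smallest node id):
  initial in-degrees: [3, 1, 4, 0, 2]
  ready (indeg=0): [3]
  pop 3: indeg[0]->2; indeg[1]->0; indeg[2]->3; indeg[4]->1 | ready=[1] | order so far=[3]
  pop 1: indeg[0]->1; indeg[2]->2; indeg[4]->0 | ready=[4] | order so far=[3, 1]
  pop 4: indeg[0]->0; indeg[2]->1 | ready=[0] | order so far=[3, 1, 4]
  pop 0: indeg[2]->0 | ready=[2] | order so far=[3, 1, 4, 0]
  pop 2: no out-edges | ready=[] | order so far=[3, 1, 4, 0, 2]
  Result: [3, 1, 4, 0, 2]

Answer: [3, 1, 4, 0, 2]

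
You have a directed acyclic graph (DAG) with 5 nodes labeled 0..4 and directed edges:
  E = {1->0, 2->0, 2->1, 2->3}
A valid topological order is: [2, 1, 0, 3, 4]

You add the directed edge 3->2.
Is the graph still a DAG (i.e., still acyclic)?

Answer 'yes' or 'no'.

Given toposort: [2, 1, 0, 3, 4]
Position of 3: index 3; position of 2: index 0
New edge 3->2: backward (u after v in old order)
Backward edge: old toposort is now invalid. Check if this creates a cycle.
Does 2 already reach 3? Reachable from 2: [0, 1, 2, 3]. YES -> cycle!
Still a DAG? no

Answer: no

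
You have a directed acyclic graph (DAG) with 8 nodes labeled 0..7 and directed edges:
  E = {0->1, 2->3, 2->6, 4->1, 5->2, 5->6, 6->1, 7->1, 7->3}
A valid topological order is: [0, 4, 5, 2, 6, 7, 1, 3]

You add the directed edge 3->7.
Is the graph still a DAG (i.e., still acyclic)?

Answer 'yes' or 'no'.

Given toposort: [0, 4, 5, 2, 6, 7, 1, 3]
Position of 3: index 7; position of 7: index 5
New edge 3->7: backward (u after v in old order)
Backward edge: old toposort is now invalid. Check if this creates a cycle.
Does 7 already reach 3? Reachable from 7: [1, 3, 7]. YES -> cycle!
Still a DAG? no

Answer: no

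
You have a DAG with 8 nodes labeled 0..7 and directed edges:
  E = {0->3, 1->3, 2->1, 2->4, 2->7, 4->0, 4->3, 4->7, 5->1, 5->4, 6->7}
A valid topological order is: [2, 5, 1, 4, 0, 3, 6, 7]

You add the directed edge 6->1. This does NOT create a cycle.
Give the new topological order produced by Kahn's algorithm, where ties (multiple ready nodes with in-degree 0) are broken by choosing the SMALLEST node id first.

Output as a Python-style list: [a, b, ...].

Old toposort: [2, 5, 1, 4, 0, 3, 6, 7]
Added edge: 6->1
Position of 6 (6) > position of 1 (2). Must reorder: 6 must now come before 1.
Run Kahn's algorithm (break ties by smallest node id):
  initial in-degrees: [1, 3, 0, 3, 2, 0, 0, 3]
  ready (indeg=0): [2, 5, 6]
  pop 2: indeg[1]->2; indeg[4]->1; indeg[7]->2 | ready=[5, 6] | order so far=[2]
  pop 5: indeg[1]->1; indeg[4]->0 | ready=[4, 6] | order so far=[2, 5]
  pop 4: indeg[0]->0; indeg[3]->2; indeg[7]->1 | ready=[0, 6] | order so far=[2, 5, 4]
  pop 0: indeg[3]->1 | ready=[6] | order so far=[2, 5, 4, 0]
  pop 6: indeg[1]->0; indeg[7]->0 | ready=[1, 7] | order so far=[2, 5, 4, 0, 6]
  pop 1: indeg[3]->0 | ready=[3, 7] | order so far=[2, 5, 4, 0, 6, 1]
  pop 3: no out-edges | ready=[7] | order so far=[2, 5, 4, 0, 6, 1, 3]
  pop 7: no out-edges | ready=[] | order so far=[2, 5, 4, 0, 6, 1, 3, 7]
  Result: [2, 5, 4, 0, 6, 1, 3, 7]

Answer: [2, 5, 4, 0, 6, 1, 3, 7]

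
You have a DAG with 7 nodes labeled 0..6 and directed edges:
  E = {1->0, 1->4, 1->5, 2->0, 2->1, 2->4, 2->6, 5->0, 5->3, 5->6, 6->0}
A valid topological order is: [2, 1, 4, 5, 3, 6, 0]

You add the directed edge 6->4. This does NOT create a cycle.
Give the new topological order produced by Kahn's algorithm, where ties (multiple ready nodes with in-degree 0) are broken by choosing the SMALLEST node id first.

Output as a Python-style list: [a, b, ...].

Answer: [2, 1, 5, 3, 6, 0, 4]

Derivation:
Old toposort: [2, 1, 4, 5, 3, 6, 0]
Added edge: 6->4
Position of 6 (5) > position of 4 (2). Must reorder: 6 must now come before 4.
Run Kahn's algorithm (break ties by smallest node id):
  initial in-degrees: [4, 1, 0, 1, 3, 1, 2]
  ready (indeg=0): [2]
  pop 2: indeg[0]->3; indeg[1]->0; indeg[4]->2; indeg[6]->1 | ready=[1] | order so far=[2]
  pop 1: indeg[0]->2; indeg[4]->1; indeg[5]->0 | ready=[5] | order so far=[2, 1]
  pop 5: indeg[0]->1; indeg[3]->0; indeg[6]->0 | ready=[3, 6] | order so far=[2, 1, 5]
  pop 3: no out-edges | ready=[6] | order so far=[2, 1, 5, 3]
  pop 6: indeg[0]->0; indeg[4]->0 | ready=[0, 4] | order so far=[2, 1, 5, 3, 6]
  pop 0: no out-edges | ready=[4] | order so far=[2, 1, 5, 3, 6, 0]
  pop 4: no out-edges | ready=[] | order so far=[2, 1, 5, 3, 6, 0, 4]
  Result: [2, 1, 5, 3, 6, 0, 4]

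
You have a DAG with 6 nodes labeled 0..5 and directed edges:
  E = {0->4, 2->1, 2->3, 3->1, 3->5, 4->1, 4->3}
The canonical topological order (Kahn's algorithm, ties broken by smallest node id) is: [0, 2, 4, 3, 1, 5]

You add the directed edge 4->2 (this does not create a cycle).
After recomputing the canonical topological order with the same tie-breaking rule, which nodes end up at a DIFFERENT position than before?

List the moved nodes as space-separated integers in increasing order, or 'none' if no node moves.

Old toposort: [0, 2, 4, 3, 1, 5]
Added edge 4->2
Recompute Kahn (smallest-id tiebreak):
  initial in-degrees: [0, 3, 1, 2, 1, 1]
  ready (indeg=0): [0]
  pop 0: indeg[4]->0 | ready=[4] | order so far=[0]
  pop 4: indeg[1]->2; indeg[2]->0; indeg[3]->1 | ready=[2] | order so far=[0, 4]
  pop 2: indeg[1]->1; indeg[3]->0 | ready=[3] | order so far=[0, 4, 2]
  pop 3: indeg[1]->0; indeg[5]->0 | ready=[1, 5] | order so far=[0, 4, 2, 3]
  pop 1: no out-edges | ready=[5] | order so far=[0, 4, 2, 3, 1]
  pop 5: no out-edges | ready=[] | order so far=[0, 4, 2, 3, 1, 5]
New canonical toposort: [0, 4, 2, 3, 1, 5]
Compare positions:
  Node 0: index 0 -> 0 (same)
  Node 1: index 4 -> 4 (same)
  Node 2: index 1 -> 2 (moved)
  Node 3: index 3 -> 3 (same)
  Node 4: index 2 -> 1 (moved)
  Node 5: index 5 -> 5 (same)
Nodes that changed position: 2 4

Answer: 2 4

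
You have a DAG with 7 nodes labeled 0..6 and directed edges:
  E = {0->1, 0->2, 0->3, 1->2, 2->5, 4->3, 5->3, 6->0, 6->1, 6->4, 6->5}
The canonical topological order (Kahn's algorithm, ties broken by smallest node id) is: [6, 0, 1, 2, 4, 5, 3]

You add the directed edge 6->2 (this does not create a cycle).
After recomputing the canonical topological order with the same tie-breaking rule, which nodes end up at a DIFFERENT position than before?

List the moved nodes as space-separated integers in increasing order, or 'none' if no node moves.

Answer: none

Derivation:
Old toposort: [6, 0, 1, 2, 4, 5, 3]
Added edge 6->2
Recompute Kahn (smallest-id tiebreak):
  initial in-degrees: [1, 2, 3, 3, 1, 2, 0]
  ready (indeg=0): [6]
  pop 6: indeg[0]->0; indeg[1]->1; indeg[2]->2; indeg[4]->0; indeg[5]->1 | ready=[0, 4] | order so far=[6]
  pop 0: indeg[1]->0; indeg[2]->1; indeg[3]->2 | ready=[1, 4] | order so far=[6, 0]
  pop 1: indeg[2]->0 | ready=[2, 4] | order so far=[6, 0, 1]
  pop 2: indeg[5]->0 | ready=[4, 5] | order so far=[6, 0, 1, 2]
  pop 4: indeg[3]->1 | ready=[5] | order so far=[6, 0, 1, 2, 4]
  pop 5: indeg[3]->0 | ready=[3] | order so far=[6, 0, 1, 2, 4, 5]
  pop 3: no out-edges | ready=[] | order so far=[6, 0, 1, 2, 4, 5, 3]
New canonical toposort: [6, 0, 1, 2, 4, 5, 3]
Compare positions:
  Node 0: index 1 -> 1 (same)
  Node 1: index 2 -> 2 (same)
  Node 2: index 3 -> 3 (same)
  Node 3: index 6 -> 6 (same)
  Node 4: index 4 -> 4 (same)
  Node 5: index 5 -> 5 (same)
  Node 6: index 0 -> 0 (same)
Nodes that changed position: none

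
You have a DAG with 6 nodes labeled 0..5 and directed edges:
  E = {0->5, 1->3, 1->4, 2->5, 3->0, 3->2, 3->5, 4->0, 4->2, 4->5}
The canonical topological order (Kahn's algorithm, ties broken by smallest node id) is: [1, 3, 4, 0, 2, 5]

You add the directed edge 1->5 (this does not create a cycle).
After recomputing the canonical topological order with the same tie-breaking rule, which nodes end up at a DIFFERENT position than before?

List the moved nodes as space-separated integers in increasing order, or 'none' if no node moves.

Old toposort: [1, 3, 4, 0, 2, 5]
Added edge 1->5
Recompute Kahn (smallest-id tiebreak):
  initial in-degrees: [2, 0, 2, 1, 1, 5]
  ready (indeg=0): [1]
  pop 1: indeg[3]->0; indeg[4]->0; indeg[5]->4 | ready=[3, 4] | order so far=[1]
  pop 3: indeg[0]->1; indeg[2]->1; indeg[5]->3 | ready=[4] | order so far=[1, 3]
  pop 4: indeg[0]->0; indeg[2]->0; indeg[5]->2 | ready=[0, 2] | order so far=[1, 3, 4]
  pop 0: indeg[5]->1 | ready=[2] | order so far=[1, 3, 4, 0]
  pop 2: indeg[5]->0 | ready=[5] | order so far=[1, 3, 4, 0, 2]
  pop 5: no out-edges | ready=[] | order so far=[1, 3, 4, 0, 2, 5]
New canonical toposort: [1, 3, 4, 0, 2, 5]
Compare positions:
  Node 0: index 3 -> 3 (same)
  Node 1: index 0 -> 0 (same)
  Node 2: index 4 -> 4 (same)
  Node 3: index 1 -> 1 (same)
  Node 4: index 2 -> 2 (same)
  Node 5: index 5 -> 5 (same)
Nodes that changed position: none

Answer: none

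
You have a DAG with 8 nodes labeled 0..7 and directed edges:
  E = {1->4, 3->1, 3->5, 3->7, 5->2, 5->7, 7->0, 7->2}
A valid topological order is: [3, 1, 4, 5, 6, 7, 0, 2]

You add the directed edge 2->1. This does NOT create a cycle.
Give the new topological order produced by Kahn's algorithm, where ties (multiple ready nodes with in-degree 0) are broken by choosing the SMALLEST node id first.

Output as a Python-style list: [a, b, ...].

Answer: [3, 5, 6, 7, 0, 2, 1, 4]

Derivation:
Old toposort: [3, 1, 4, 5, 6, 7, 0, 2]
Added edge: 2->1
Position of 2 (7) > position of 1 (1). Must reorder: 2 must now come before 1.
Run Kahn's algorithm (break ties by smallest node id):
  initial in-degrees: [1, 2, 2, 0, 1, 1, 0, 2]
  ready (indeg=0): [3, 6]
  pop 3: indeg[1]->1; indeg[5]->0; indeg[7]->1 | ready=[5, 6] | order so far=[3]
  pop 5: indeg[2]->1; indeg[7]->0 | ready=[6, 7] | order so far=[3, 5]
  pop 6: no out-edges | ready=[7] | order so far=[3, 5, 6]
  pop 7: indeg[0]->0; indeg[2]->0 | ready=[0, 2] | order so far=[3, 5, 6, 7]
  pop 0: no out-edges | ready=[2] | order so far=[3, 5, 6, 7, 0]
  pop 2: indeg[1]->0 | ready=[1] | order so far=[3, 5, 6, 7, 0, 2]
  pop 1: indeg[4]->0 | ready=[4] | order so far=[3, 5, 6, 7, 0, 2, 1]
  pop 4: no out-edges | ready=[] | order so far=[3, 5, 6, 7, 0, 2, 1, 4]
  Result: [3, 5, 6, 7, 0, 2, 1, 4]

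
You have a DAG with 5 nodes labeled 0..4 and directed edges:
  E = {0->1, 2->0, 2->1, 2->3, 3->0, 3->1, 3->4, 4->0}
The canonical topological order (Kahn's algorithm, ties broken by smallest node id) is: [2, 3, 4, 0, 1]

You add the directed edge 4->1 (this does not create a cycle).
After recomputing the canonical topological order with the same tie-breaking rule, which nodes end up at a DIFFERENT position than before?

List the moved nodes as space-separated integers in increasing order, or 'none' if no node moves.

Answer: none

Derivation:
Old toposort: [2, 3, 4, 0, 1]
Added edge 4->1
Recompute Kahn (smallest-id tiebreak):
  initial in-degrees: [3, 4, 0, 1, 1]
  ready (indeg=0): [2]
  pop 2: indeg[0]->2; indeg[1]->3; indeg[3]->0 | ready=[3] | order so far=[2]
  pop 3: indeg[0]->1; indeg[1]->2; indeg[4]->0 | ready=[4] | order so far=[2, 3]
  pop 4: indeg[0]->0; indeg[1]->1 | ready=[0] | order so far=[2, 3, 4]
  pop 0: indeg[1]->0 | ready=[1] | order so far=[2, 3, 4, 0]
  pop 1: no out-edges | ready=[] | order so far=[2, 3, 4, 0, 1]
New canonical toposort: [2, 3, 4, 0, 1]
Compare positions:
  Node 0: index 3 -> 3 (same)
  Node 1: index 4 -> 4 (same)
  Node 2: index 0 -> 0 (same)
  Node 3: index 1 -> 1 (same)
  Node 4: index 2 -> 2 (same)
Nodes that changed position: none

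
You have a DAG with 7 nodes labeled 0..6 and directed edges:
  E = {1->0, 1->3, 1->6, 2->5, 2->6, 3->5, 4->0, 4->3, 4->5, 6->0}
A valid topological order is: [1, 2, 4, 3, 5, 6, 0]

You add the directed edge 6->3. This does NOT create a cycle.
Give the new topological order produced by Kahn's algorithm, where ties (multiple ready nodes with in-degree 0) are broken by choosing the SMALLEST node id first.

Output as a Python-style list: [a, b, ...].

Answer: [1, 2, 4, 6, 0, 3, 5]

Derivation:
Old toposort: [1, 2, 4, 3, 5, 6, 0]
Added edge: 6->3
Position of 6 (5) > position of 3 (3). Must reorder: 6 must now come before 3.
Run Kahn's algorithm (break ties by smallest node id):
  initial in-degrees: [3, 0, 0, 3, 0, 3, 2]
  ready (indeg=0): [1, 2, 4]
  pop 1: indeg[0]->2; indeg[3]->2; indeg[6]->1 | ready=[2, 4] | order so far=[1]
  pop 2: indeg[5]->2; indeg[6]->0 | ready=[4, 6] | order so far=[1, 2]
  pop 4: indeg[0]->1; indeg[3]->1; indeg[5]->1 | ready=[6] | order so far=[1, 2, 4]
  pop 6: indeg[0]->0; indeg[3]->0 | ready=[0, 3] | order so far=[1, 2, 4, 6]
  pop 0: no out-edges | ready=[3] | order so far=[1, 2, 4, 6, 0]
  pop 3: indeg[5]->0 | ready=[5] | order so far=[1, 2, 4, 6, 0, 3]
  pop 5: no out-edges | ready=[] | order so far=[1, 2, 4, 6, 0, 3, 5]
  Result: [1, 2, 4, 6, 0, 3, 5]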